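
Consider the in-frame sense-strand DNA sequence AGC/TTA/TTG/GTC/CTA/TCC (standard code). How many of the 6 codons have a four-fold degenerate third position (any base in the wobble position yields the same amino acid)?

3

Codon 1 AGC (Ser): third position 2-fold.
Codon 2 TTA (Leu): third position 2-fold.
Codon 3 TTG (Leu): third position 2-fold.
Codon 4 GTC (Val): third position 4-fold.
Codon 5 CTA (Leu): third position 4-fold.
Codon 6 TCC (Ser): third position 4-fold.
Four-fold degenerate third positions: 3.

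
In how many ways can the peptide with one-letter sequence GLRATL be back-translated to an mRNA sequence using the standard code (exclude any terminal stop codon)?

13824

Gly: 4 codons.
Leu: 6 codons.
Arg: 6 codons.
Ala: 4 codons.
Thr: 4 codons.
Leu: 6 codons.
4 × 6 × 6 × 4 × 4 × 6 = 13824.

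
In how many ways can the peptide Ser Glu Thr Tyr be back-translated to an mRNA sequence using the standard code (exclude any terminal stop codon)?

96

Ser: 6 codons.
Glu: 2 codons.
Thr: 4 codons.
Tyr: 2 codons.
6 × 2 × 4 × 2 = 96.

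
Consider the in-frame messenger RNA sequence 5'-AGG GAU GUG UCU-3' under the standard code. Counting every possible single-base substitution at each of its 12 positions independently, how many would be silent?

9

Codon 1 (AGG, Arg): 2 synonymous substitutions.
Codon 2 (GAU, Asp): 1 synonymous substitution.
Codon 3 (GUG, Val): 3 synonymous substitutions.
Codon 4 (UCU, Ser): 3 synonymous substitutions.
Total: 2 + 1 + 3 + 3 = 9.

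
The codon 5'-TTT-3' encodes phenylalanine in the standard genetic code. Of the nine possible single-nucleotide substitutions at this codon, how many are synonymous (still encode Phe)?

Position 1: none → 0 synonymous.
Position 2: none → 0 synonymous.
Position 3: TTC → 1 synonymous.
Total: 0 + 0 + 1 = 1.

1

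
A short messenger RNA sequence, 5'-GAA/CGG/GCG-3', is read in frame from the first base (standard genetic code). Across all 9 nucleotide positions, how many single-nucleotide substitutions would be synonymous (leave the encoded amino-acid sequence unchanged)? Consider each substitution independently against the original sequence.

8

Codon 1 (GAA, Glu): 1 synonymous substitution.
Codon 2 (CGG, Arg): 4 synonymous substitutions.
Codon 3 (GCG, Ala): 3 synonymous substitutions.
Total: 1 + 4 + 3 = 8.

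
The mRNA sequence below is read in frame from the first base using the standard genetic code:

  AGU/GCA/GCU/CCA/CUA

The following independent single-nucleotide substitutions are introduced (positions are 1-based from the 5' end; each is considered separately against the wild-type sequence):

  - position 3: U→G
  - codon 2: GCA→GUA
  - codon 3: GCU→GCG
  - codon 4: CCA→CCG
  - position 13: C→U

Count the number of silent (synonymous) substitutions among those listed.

3

Codon 1: AGU (Ser) → AGG (Arg) — missense.
Codon 2: GCA (Ala) → GUA (Val) — missense.
Codon 3: GCU (Ala) → GCG (Ala) — synonymous.
Codon 4: CCA (Pro) → CCG (Pro) — synonymous.
Codon 5: CUA (Leu) → UUA (Leu) — synonymous.
Synonymous: 3 of 5.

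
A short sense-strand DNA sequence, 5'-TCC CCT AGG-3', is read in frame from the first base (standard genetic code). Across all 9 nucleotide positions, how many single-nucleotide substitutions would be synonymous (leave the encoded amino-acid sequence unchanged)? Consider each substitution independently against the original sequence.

Codon 1 (TCC, Ser): 3 synonymous substitutions.
Codon 2 (CCT, Pro): 3 synonymous substitutions.
Codon 3 (AGG, Arg): 2 synonymous substitutions.
Total: 3 + 3 + 2 = 8.

8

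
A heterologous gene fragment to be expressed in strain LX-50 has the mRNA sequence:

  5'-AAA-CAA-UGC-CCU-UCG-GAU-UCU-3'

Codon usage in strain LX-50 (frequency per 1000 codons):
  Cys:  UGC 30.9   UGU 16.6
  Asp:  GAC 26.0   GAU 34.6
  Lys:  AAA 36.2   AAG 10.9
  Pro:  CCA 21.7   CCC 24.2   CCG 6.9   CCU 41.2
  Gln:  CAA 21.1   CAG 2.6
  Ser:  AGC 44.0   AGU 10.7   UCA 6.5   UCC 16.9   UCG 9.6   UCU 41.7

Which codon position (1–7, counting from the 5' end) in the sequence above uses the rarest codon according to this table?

5

Codon 1 AAA (Lys): 36.2 per 1000.
Codon 2 CAA (Gln): 21.1 per 1000.
Codon 3 UGC (Cys): 30.9 per 1000.
Codon 4 CCU (Pro): 41.2 per 1000.
Codon 5 UCG (Ser): 9.6 per 1000.
Codon 6 GAU (Asp): 34.6 per 1000.
Codon 7 UCU (Ser): 41.7 per 1000.
Lowest frequency is 9.6 at codon 5.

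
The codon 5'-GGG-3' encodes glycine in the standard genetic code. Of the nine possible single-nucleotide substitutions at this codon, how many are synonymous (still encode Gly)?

3

Position 1: none → 0 synonymous.
Position 2: none → 0 synonymous.
Position 3: GGU, GGC, GGA → 3 synonymous.
Total: 0 + 0 + 3 = 3.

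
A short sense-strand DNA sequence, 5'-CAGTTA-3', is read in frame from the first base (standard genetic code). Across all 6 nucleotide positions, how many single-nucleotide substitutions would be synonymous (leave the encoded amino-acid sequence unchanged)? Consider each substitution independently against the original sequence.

Codon 1 (CAG, Gln): 1 synonymous substitution.
Codon 2 (TTA, Leu): 2 synonymous substitutions.
Total: 1 + 2 = 3.

3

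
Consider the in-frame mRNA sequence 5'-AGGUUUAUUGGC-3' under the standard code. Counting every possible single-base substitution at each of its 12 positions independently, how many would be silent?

Codon 1 (AGG, Arg): 2 synonymous substitutions.
Codon 2 (UUU, Phe): 1 synonymous substitution.
Codon 3 (AUU, Ile): 2 synonymous substitutions.
Codon 4 (GGC, Gly): 3 synonymous substitutions.
Total: 2 + 1 + 2 + 3 = 8.

8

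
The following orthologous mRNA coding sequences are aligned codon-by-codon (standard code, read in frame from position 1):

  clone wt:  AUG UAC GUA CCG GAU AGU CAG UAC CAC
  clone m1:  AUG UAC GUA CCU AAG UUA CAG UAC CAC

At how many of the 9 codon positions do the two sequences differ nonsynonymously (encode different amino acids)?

2

Codon 1: AUG Met / AUG Met — identical.
Codon 2: UAC Tyr / UAC Tyr — identical.
Codon 3: GUA Val / GUA Val — identical.
Codon 4: CCG Pro / CCU Pro — synonymous.
Codon 5: GAU Asp / AAG Lys — nonsynonymous.
Codon 6: AGU Ser / UUA Leu — nonsynonymous.
Codon 7: CAG Gln / CAG Gln — identical.
Codon 8: UAC Tyr / UAC Tyr — identical.
Codon 9: CAC His / CAC His — identical.
Nonsynonymous differences: 2.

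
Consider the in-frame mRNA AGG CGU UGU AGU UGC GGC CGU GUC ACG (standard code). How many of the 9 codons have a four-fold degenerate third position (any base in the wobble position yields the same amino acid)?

Codon 1 AGG (Arg): third position 2-fold.
Codon 2 CGU (Arg): third position 4-fold.
Codon 3 UGU (Cys): third position 2-fold.
Codon 4 AGU (Ser): third position 2-fold.
Codon 5 UGC (Cys): third position 2-fold.
Codon 6 GGC (Gly): third position 4-fold.
Codon 7 CGU (Arg): third position 4-fold.
Codon 8 GUC (Val): third position 4-fold.
Codon 9 ACG (Thr): third position 4-fold.
Four-fold degenerate third positions: 5.

5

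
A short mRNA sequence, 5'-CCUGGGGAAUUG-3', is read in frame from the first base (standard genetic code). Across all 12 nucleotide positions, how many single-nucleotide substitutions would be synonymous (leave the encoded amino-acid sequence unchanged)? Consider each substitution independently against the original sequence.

Codon 1 (CCU, Pro): 3 synonymous substitutions.
Codon 2 (GGG, Gly): 3 synonymous substitutions.
Codon 3 (GAA, Glu): 1 synonymous substitution.
Codon 4 (UUG, Leu): 2 synonymous substitutions.
Total: 3 + 3 + 1 + 2 = 9.

9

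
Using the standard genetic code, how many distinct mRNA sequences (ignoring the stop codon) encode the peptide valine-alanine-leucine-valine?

384

Val: 4 codons.
Ala: 4 codons.
Leu: 6 codons.
Val: 4 codons.
4 × 4 × 6 × 4 = 384.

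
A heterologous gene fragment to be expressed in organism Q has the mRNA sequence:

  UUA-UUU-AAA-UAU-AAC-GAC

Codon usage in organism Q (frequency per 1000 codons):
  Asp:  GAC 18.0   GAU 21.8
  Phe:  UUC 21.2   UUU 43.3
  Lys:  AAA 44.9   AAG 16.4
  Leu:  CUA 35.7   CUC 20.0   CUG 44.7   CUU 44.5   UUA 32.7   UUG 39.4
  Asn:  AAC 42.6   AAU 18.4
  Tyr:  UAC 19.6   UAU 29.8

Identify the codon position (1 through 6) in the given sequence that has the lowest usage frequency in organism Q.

Codon 1 UUA (Leu): 32.7 per 1000.
Codon 2 UUU (Phe): 43.3 per 1000.
Codon 3 AAA (Lys): 44.9 per 1000.
Codon 4 UAU (Tyr): 29.8 per 1000.
Codon 5 AAC (Asn): 42.6 per 1000.
Codon 6 GAC (Asp): 18.0 per 1000.
Lowest frequency is 18.0 at codon 6.

6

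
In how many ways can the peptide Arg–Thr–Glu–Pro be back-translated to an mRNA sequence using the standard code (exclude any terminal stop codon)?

192

Arg: 6 codons.
Thr: 4 codons.
Glu: 2 codons.
Pro: 4 codons.
6 × 4 × 2 × 4 = 192.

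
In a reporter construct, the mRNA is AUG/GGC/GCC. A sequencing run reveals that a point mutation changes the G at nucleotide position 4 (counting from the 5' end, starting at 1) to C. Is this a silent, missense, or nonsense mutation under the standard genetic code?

Position 4 falls in codon 2: GGC → Gly.
After the substitution the codon is CGC → Arg.
Gly ≠ Arg, so this is a missense mutation.

missense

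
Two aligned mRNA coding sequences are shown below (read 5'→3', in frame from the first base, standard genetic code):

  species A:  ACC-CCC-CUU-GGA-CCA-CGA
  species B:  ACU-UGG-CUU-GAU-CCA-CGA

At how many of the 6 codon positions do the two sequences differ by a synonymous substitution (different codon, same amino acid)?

1

Codon 1: ACC Thr / ACU Thr — synonymous.
Codon 2: CCC Pro / UGG Trp — nonsynonymous.
Codon 3: CUU Leu / CUU Leu — identical.
Codon 4: GGA Gly / GAU Asp — nonsynonymous.
Codon 5: CCA Pro / CCA Pro — identical.
Codon 6: CGA Arg / CGA Arg — identical.
Synonymous differences: 1.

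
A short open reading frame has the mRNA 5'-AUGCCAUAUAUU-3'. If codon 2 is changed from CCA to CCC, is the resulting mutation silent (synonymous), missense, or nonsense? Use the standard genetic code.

silent

Position 6 falls in codon 2: CCA → Pro.
After the substitution the codon is CCC → Pro.
Both encode Pro, so the change is synonymous.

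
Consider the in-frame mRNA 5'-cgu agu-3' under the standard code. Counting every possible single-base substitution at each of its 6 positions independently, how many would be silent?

Codon 1 (CGU, Arg): 3 synonymous substitutions.
Codon 2 (AGU, Ser): 1 synonymous substitution.
Total: 3 + 1 = 4.

4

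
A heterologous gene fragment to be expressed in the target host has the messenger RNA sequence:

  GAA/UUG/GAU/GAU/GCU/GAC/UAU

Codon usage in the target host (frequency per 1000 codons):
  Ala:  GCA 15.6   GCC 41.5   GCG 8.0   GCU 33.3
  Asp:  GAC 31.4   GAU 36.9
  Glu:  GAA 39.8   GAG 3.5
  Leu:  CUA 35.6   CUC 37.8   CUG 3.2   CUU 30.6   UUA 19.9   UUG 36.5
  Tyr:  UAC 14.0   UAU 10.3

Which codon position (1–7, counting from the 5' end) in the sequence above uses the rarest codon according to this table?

Codon 1 GAA (Glu): 39.8 per 1000.
Codon 2 UUG (Leu): 36.5 per 1000.
Codon 3 GAU (Asp): 36.9 per 1000.
Codon 4 GAU (Asp): 36.9 per 1000.
Codon 5 GCU (Ala): 33.3 per 1000.
Codon 6 GAC (Asp): 31.4 per 1000.
Codon 7 UAU (Tyr): 10.3 per 1000.
Lowest frequency is 10.3 at codon 7.

7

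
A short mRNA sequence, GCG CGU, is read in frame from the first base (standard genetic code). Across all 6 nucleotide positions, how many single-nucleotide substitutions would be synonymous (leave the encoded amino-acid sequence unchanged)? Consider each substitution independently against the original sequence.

6

Codon 1 (GCG, Ala): 3 synonymous substitutions.
Codon 2 (CGU, Arg): 3 synonymous substitutions.
Total: 3 + 3 = 6.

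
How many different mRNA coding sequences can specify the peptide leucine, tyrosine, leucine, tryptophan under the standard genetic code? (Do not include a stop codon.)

72

Leu: 6 codons.
Tyr: 2 codons.
Leu: 6 codons.
Trp: 1 codon.
6 × 2 × 6 × 1 = 72.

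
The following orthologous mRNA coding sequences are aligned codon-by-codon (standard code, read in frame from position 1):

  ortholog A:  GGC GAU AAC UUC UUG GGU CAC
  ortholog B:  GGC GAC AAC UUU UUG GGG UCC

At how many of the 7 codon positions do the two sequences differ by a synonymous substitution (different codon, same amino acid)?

3

Codon 1: GGC Gly / GGC Gly — identical.
Codon 2: GAU Asp / GAC Asp — synonymous.
Codon 3: AAC Asn / AAC Asn — identical.
Codon 4: UUC Phe / UUU Phe — synonymous.
Codon 5: UUG Leu / UUG Leu — identical.
Codon 6: GGU Gly / GGG Gly — synonymous.
Codon 7: CAC His / UCC Ser — nonsynonymous.
Synonymous differences: 3.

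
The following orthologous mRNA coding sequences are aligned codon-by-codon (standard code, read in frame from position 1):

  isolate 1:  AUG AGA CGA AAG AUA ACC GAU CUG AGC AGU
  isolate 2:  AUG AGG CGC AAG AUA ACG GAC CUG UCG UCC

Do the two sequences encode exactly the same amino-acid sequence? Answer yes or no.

Codon 1: AUG Met / AUG Met — identical.
Codon 2: AGA Arg / AGG Arg — synonymous.
Codon 3: CGA Arg / CGC Arg — synonymous.
Codon 4: AAG Lys / AAG Lys — identical.
Codon 5: AUA Ile / AUA Ile — identical.
Codon 6: ACC Thr / ACG Thr — synonymous.
Codon 7: GAU Asp / GAC Asp — synonymous.
Codon 8: CUG Leu / CUG Leu — identical.
Codon 9: AGC Ser / UCG Ser — synonymous.
Codon 10: AGU Ser / UCC Ser — synonymous.
Nonsynonymous differences: 0 → same protein.

yes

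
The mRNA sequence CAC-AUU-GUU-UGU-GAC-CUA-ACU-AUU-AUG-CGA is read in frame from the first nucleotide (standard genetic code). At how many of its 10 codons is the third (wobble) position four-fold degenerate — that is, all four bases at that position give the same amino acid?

4

Codon 1 CAC (His): third position 2-fold.
Codon 2 AUU (Ile): third position 3-fold.
Codon 3 GUU (Val): third position 4-fold.
Codon 4 UGU (Cys): third position 2-fold.
Codon 5 GAC (Asp): third position 2-fold.
Codon 6 CUA (Leu): third position 4-fold.
Codon 7 ACU (Thr): third position 4-fold.
Codon 8 AUU (Ile): third position 3-fold.
Codon 9 AUG (Met): third position 1-fold.
Codon 10 CGA (Arg): third position 4-fold.
Four-fold degenerate third positions: 4.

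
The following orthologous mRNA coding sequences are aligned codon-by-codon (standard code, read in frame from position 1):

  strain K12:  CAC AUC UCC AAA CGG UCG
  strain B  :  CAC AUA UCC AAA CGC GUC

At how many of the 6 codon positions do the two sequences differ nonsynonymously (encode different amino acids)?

Codon 1: CAC His / CAC His — identical.
Codon 2: AUC Ile / AUA Ile — synonymous.
Codon 3: UCC Ser / UCC Ser — identical.
Codon 4: AAA Lys / AAA Lys — identical.
Codon 5: CGG Arg / CGC Arg — synonymous.
Codon 6: UCG Ser / GUC Val — nonsynonymous.
Nonsynonymous differences: 1.

1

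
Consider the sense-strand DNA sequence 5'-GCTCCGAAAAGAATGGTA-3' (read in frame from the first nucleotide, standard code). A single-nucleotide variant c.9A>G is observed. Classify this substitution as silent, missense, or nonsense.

silent

Position 9 falls in codon 3: AAA → Lys.
After the substitution the codon is AAG → Lys.
Both encode Lys, so the change is synonymous.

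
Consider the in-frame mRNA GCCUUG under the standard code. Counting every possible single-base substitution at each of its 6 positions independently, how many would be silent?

5

Codon 1 (GCC, Ala): 3 synonymous substitutions.
Codon 2 (UUG, Leu): 2 synonymous substitutions.
Total: 3 + 2 = 5.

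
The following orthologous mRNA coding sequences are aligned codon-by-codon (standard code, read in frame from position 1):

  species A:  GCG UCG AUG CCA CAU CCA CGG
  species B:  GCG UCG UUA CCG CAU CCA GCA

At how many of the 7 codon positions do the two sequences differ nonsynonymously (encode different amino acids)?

2

Codon 1: GCG Ala / GCG Ala — identical.
Codon 2: UCG Ser / UCG Ser — identical.
Codon 3: AUG Met / UUA Leu — nonsynonymous.
Codon 4: CCA Pro / CCG Pro — synonymous.
Codon 5: CAU His / CAU His — identical.
Codon 6: CCA Pro / CCA Pro — identical.
Codon 7: CGG Arg / GCA Ala — nonsynonymous.
Nonsynonymous differences: 2.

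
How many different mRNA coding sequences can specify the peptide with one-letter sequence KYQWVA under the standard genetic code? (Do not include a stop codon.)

128

Lys: 2 codons.
Tyr: 2 codons.
Gln: 2 codons.
Trp: 1 codon.
Val: 4 codons.
Ala: 4 codons.
2 × 2 × 2 × 1 × 4 × 4 = 128.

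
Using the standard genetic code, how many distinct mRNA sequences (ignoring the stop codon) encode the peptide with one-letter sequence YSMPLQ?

576

Tyr: 2 codons.
Ser: 6 codons.
Met: 1 codon.
Pro: 4 codons.
Leu: 6 codons.
Gln: 2 codons.
2 × 6 × 1 × 4 × 6 × 2 = 576.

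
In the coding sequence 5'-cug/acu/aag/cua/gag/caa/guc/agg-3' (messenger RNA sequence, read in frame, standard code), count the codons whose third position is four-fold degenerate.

4

Codon 1 CUG (Leu): third position 4-fold.
Codon 2 ACU (Thr): third position 4-fold.
Codon 3 AAG (Lys): third position 2-fold.
Codon 4 CUA (Leu): third position 4-fold.
Codon 5 GAG (Glu): third position 2-fold.
Codon 6 CAA (Gln): third position 2-fold.
Codon 7 GUC (Val): third position 4-fold.
Codon 8 AGG (Arg): third position 2-fold.
Four-fold degenerate third positions: 4.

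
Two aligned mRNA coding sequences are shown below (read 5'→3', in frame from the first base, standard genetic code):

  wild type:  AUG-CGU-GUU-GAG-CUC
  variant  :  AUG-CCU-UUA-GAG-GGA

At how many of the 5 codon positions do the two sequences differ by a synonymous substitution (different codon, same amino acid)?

Codon 1: AUG Met / AUG Met — identical.
Codon 2: CGU Arg / CCU Pro — nonsynonymous.
Codon 3: GUU Val / UUA Leu — nonsynonymous.
Codon 4: GAG Glu / GAG Glu — identical.
Codon 5: CUC Leu / GGA Gly — nonsynonymous.
Synonymous differences: 0.

0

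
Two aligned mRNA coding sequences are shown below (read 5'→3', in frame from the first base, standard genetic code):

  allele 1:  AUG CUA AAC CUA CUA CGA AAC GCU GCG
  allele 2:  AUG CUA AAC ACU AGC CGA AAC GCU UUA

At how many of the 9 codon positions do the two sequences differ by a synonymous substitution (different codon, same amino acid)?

0

Codon 1: AUG Met / AUG Met — identical.
Codon 2: CUA Leu / CUA Leu — identical.
Codon 3: AAC Asn / AAC Asn — identical.
Codon 4: CUA Leu / ACU Thr — nonsynonymous.
Codon 5: CUA Leu / AGC Ser — nonsynonymous.
Codon 6: CGA Arg / CGA Arg — identical.
Codon 7: AAC Asn / AAC Asn — identical.
Codon 8: GCU Ala / GCU Ala — identical.
Codon 9: GCG Ala / UUA Leu — nonsynonymous.
Synonymous differences: 0.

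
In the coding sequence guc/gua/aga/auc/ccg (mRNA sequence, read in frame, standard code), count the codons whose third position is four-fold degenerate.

Codon 1 GUC (Val): third position 4-fold.
Codon 2 GUA (Val): third position 4-fold.
Codon 3 AGA (Arg): third position 2-fold.
Codon 4 AUC (Ile): third position 3-fold.
Codon 5 CCG (Pro): third position 4-fold.
Four-fold degenerate third positions: 3.

3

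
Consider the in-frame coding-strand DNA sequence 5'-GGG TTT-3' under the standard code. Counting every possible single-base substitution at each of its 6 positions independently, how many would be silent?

4

Codon 1 (GGG, Gly): 3 synonymous substitutions.
Codon 2 (TTT, Phe): 1 synonymous substitution.
Total: 3 + 1 = 4.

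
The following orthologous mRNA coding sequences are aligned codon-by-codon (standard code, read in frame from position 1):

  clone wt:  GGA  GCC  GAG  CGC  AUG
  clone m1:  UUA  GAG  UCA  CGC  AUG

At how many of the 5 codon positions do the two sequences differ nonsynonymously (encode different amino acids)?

3

Codon 1: GGA Gly / UUA Leu — nonsynonymous.
Codon 2: GCC Ala / GAG Glu — nonsynonymous.
Codon 3: GAG Glu / UCA Ser — nonsynonymous.
Codon 4: CGC Arg / CGC Arg — identical.
Codon 5: AUG Met / AUG Met — identical.
Nonsynonymous differences: 3.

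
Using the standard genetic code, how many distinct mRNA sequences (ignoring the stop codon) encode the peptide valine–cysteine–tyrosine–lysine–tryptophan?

32

Val: 4 codons.
Cys: 2 codons.
Tyr: 2 codons.
Lys: 2 codons.
Trp: 1 codon.
4 × 2 × 2 × 2 × 1 = 32.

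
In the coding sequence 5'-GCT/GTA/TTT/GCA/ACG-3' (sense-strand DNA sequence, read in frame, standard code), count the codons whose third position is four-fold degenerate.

Codon 1 GCT (Ala): third position 4-fold.
Codon 2 GTA (Val): third position 4-fold.
Codon 3 TTT (Phe): third position 2-fold.
Codon 4 GCA (Ala): third position 4-fold.
Codon 5 ACG (Thr): third position 4-fold.
Four-fold degenerate third positions: 4.

4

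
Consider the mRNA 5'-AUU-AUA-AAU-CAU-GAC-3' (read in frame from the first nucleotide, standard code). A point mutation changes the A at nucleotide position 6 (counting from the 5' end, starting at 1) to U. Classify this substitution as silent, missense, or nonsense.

silent

Position 6 falls in codon 2: AUA → Ile.
After the substitution the codon is AUU → Ile.
Both encode Ile, so the change is synonymous.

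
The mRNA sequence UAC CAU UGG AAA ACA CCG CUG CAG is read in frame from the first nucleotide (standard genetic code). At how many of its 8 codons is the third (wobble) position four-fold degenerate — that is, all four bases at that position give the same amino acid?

3

Codon 1 UAC (Tyr): third position 2-fold.
Codon 2 CAU (His): third position 2-fold.
Codon 3 UGG (Trp): third position 1-fold.
Codon 4 AAA (Lys): third position 2-fold.
Codon 5 ACA (Thr): third position 4-fold.
Codon 6 CCG (Pro): third position 4-fold.
Codon 7 CUG (Leu): third position 4-fold.
Codon 8 CAG (Gln): third position 2-fold.
Four-fold degenerate third positions: 3.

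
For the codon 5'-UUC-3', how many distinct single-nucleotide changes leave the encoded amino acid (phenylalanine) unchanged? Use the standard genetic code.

Position 1: none → 0 synonymous.
Position 2: none → 0 synonymous.
Position 3: UUU → 1 synonymous.
Total: 0 + 0 + 1 = 1.

1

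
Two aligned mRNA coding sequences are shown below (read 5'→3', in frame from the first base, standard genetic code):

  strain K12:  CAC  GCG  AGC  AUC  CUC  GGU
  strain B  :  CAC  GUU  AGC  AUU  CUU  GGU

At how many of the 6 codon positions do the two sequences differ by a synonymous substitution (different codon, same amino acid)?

2

Codon 1: CAC His / CAC His — identical.
Codon 2: GCG Ala / GUU Val — nonsynonymous.
Codon 3: AGC Ser / AGC Ser — identical.
Codon 4: AUC Ile / AUU Ile — synonymous.
Codon 5: CUC Leu / CUU Leu — synonymous.
Codon 6: GGU Gly / GGU Gly — identical.
Synonymous differences: 2.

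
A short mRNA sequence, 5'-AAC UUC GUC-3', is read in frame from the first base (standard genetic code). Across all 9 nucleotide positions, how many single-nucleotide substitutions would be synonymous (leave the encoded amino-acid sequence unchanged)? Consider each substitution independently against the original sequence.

Codon 1 (AAC, Asn): 1 synonymous substitution.
Codon 2 (UUC, Phe): 1 synonymous substitution.
Codon 3 (GUC, Val): 3 synonymous substitutions.
Total: 1 + 1 + 3 = 5.

5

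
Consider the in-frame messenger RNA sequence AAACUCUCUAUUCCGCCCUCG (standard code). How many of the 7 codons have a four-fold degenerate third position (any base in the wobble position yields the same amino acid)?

Codon 1 AAA (Lys): third position 2-fold.
Codon 2 CUC (Leu): third position 4-fold.
Codon 3 UCU (Ser): third position 4-fold.
Codon 4 AUU (Ile): third position 3-fold.
Codon 5 CCG (Pro): third position 4-fold.
Codon 6 CCC (Pro): third position 4-fold.
Codon 7 UCG (Ser): third position 4-fold.
Four-fold degenerate third positions: 5.

5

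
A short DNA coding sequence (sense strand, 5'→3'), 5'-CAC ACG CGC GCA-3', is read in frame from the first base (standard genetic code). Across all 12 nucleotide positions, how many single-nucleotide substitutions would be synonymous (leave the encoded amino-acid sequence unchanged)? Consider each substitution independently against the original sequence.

Codon 1 (CAC, His): 1 synonymous substitution.
Codon 2 (ACG, Thr): 3 synonymous substitutions.
Codon 3 (CGC, Arg): 3 synonymous substitutions.
Codon 4 (GCA, Ala): 3 synonymous substitutions.
Total: 1 + 3 + 3 + 3 = 10.

10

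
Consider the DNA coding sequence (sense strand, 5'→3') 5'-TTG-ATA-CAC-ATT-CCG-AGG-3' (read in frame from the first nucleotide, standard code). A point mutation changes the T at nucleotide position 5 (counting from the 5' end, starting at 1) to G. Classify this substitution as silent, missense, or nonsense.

missense

Position 5 falls in codon 2: ATA → Ile.
After the substitution the codon is AGA → Arg.
Ile ≠ Arg, so this is a missense mutation.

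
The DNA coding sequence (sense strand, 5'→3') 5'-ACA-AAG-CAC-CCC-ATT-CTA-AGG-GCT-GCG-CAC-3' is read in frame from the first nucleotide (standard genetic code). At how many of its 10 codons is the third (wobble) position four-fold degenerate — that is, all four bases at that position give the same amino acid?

5

Codon 1 ACA (Thr): third position 4-fold.
Codon 2 AAG (Lys): third position 2-fold.
Codon 3 CAC (His): third position 2-fold.
Codon 4 CCC (Pro): third position 4-fold.
Codon 5 ATT (Ile): third position 3-fold.
Codon 6 CTA (Leu): third position 4-fold.
Codon 7 AGG (Arg): third position 2-fold.
Codon 8 GCT (Ala): third position 4-fold.
Codon 9 GCG (Ala): third position 4-fold.
Codon 10 CAC (His): third position 2-fold.
Four-fold degenerate third positions: 5.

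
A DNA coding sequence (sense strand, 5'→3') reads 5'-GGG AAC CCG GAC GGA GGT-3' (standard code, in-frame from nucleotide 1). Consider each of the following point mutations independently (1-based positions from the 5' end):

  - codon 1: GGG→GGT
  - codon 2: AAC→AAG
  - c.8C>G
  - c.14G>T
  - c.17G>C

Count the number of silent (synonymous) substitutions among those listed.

1

Codon 1: GGG (Gly) → GGT (Gly) — synonymous.
Codon 2: AAC (Asn) → AAG (Lys) — missense.
Codon 3: CCG (Pro) → CGG (Arg) — missense.
Codon 5: GGA (Gly) → GTA (Val) — missense.
Codon 6: GGT (Gly) → GCT (Ala) — missense.
Synonymous: 1 of 5.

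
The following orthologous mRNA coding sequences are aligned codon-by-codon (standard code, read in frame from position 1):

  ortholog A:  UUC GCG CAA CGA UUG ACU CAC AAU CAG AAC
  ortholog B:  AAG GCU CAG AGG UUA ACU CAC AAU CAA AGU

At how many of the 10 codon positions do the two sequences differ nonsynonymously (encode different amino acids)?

Codon 1: UUC Phe / AAG Lys — nonsynonymous.
Codon 2: GCG Ala / GCU Ala — synonymous.
Codon 3: CAA Gln / CAG Gln — synonymous.
Codon 4: CGA Arg / AGG Arg — synonymous.
Codon 5: UUG Leu / UUA Leu — synonymous.
Codon 6: ACU Thr / ACU Thr — identical.
Codon 7: CAC His / CAC His — identical.
Codon 8: AAU Asn / AAU Asn — identical.
Codon 9: CAG Gln / CAA Gln — synonymous.
Codon 10: AAC Asn / AGU Ser — nonsynonymous.
Nonsynonymous differences: 2.

2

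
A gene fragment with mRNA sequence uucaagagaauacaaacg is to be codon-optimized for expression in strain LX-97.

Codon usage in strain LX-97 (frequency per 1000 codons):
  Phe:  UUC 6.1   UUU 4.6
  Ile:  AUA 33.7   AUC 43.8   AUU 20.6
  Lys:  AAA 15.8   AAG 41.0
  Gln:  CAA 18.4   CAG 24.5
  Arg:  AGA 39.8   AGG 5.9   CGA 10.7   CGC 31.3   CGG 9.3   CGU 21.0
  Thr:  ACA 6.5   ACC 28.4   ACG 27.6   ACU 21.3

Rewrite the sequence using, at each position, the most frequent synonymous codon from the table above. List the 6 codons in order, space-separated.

UUC AAG AGA AUC CAG ACC

Codon 1 (Phe): best is UUC at 6.1.
Codon 2 (Lys): best is AAG at 41.0.
Codon 3 (Arg): best is AGA at 39.8.
Codon 4 (Ile): best is AUC at 43.8.
Codon 5 (Gln): best is CAG at 24.5.
Codon 6 (Thr): best is ACC at 28.4.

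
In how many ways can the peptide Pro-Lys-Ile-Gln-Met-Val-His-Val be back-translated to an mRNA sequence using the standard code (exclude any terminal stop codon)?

Pro: 4 codons.
Lys: 2 codons.
Ile: 3 codons.
Gln: 2 codons.
Met: 1 codon.
Val: 4 codons.
His: 2 codons.
Val: 4 codons.
4 × 2 × 3 × 2 × 1 × 4 × 2 × 4 = 1536.

1536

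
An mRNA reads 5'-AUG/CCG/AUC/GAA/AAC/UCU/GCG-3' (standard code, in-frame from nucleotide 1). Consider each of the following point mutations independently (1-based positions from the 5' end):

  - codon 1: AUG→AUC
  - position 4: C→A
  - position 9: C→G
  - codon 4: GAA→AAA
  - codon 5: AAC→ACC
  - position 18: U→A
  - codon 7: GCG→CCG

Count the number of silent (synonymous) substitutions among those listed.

1

Codon 1: AUG (Met) → AUC (Ile) — missense.
Codon 2: CCG (Pro) → ACG (Thr) — missense.
Codon 3: AUC (Ile) → AUG (Met) — missense.
Codon 4: GAA (Glu) → AAA (Lys) — missense.
Codon 5: AAC (Asn) → ACC (Thr) — missense.
Codon 6: UCU (Ser) → UCA (Ser) — synonymous.
Codon 7: GCG (Ala) → CCG (Pro) — missense.
Synonymous: 1 of 7.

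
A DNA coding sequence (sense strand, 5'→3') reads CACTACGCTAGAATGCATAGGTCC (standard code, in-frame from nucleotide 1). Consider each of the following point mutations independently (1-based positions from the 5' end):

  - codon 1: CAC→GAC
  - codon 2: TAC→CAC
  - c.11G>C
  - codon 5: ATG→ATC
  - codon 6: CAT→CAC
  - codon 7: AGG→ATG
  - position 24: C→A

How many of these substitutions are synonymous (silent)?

2

Codon 1: CAC (His) → GAC (Asp) — missense.
Codon 2: TAC (Tyr) → CAC (His) — missense.
Codon 4: AGA (Arg) → ACA (Thr) — missense.
Codon 5: ATG (Met) → ATC (Ile) — missense.
Codon 6: CAT (His) → CAC (His) — synonymous.
Codon 7: AGG (Arg) → ATG (Met) — missense.
Codon 8: TCC (Ser) → TCA (Ser) — synonymous.
Synonymous: 2 of 7.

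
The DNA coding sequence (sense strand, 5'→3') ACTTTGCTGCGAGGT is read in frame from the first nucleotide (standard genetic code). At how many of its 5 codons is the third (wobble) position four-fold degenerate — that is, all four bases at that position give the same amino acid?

Codon 1 ACT (Thr): third position 4-fold.
Codon 2 TTG (Leu): third position 2-fold.
Codon 3 CTG (Leu): third position 4-fold.
Codon 4 CGA (Arg): third position 4-fold.
Codon 5 GGT (Gly): third position 4-fold.
Four-fold degenerate third positions: 4.

4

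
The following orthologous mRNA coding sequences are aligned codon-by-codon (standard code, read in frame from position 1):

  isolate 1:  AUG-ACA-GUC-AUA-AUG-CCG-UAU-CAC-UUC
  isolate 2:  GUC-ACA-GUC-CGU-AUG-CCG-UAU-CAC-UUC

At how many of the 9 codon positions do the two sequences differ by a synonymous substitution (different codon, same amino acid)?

0

Codon 1: AUG Met / GUC Val — nonsynonymous.
Codon 2: ACA Thr / ACA Thr — identical.
Codon 3: GUC Val / GUC Val — identical.
Codon 4: AUA Ile / CGU Arg — nonsynonymous.
Codon 5: AUG Met / AUG Met — identical.
Codon 6: CCG Pro / CCG Pro — identical.
Codon 7: UAU Tyr / UAU Tyr — identical.
Codon 8: CAC His / CAC His — identical.
Codon 9: UUC Phe / UUC Phe — identical.
Synonymous differences: 0.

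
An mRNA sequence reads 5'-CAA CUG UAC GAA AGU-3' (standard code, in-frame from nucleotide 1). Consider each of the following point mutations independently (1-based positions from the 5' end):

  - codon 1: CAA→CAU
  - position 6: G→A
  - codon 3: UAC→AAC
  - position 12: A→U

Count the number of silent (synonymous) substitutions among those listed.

Codon 1: CAA (Gln) → CAU (His) — missense.
Codon 2: CUG (Leu) → CUA (Leu) — synonymous.
Codon 3: UAC (Tyr) → AAC (Asn) — missense.
Codon 4: GAA (Glu) → GAU (Asp) — missense.
Synonymous: 1 of 4.

1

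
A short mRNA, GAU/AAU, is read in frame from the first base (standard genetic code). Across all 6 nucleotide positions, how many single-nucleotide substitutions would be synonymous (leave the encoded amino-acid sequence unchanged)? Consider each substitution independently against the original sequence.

Codon 1 (GAU, Asp): 1 synonymous substitution.
Codon 2 (AAU, Asn): 1 synonymous substitution.
Total: 1 + 1 = 2.

2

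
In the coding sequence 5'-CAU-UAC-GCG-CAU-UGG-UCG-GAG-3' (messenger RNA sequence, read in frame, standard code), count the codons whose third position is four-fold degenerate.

2

Codon 1 CAU (His): third position 2-fold.
Codon 2 UAC (Tyr): third position 2-fold.
Codon 3 GCG (Ala): third position 4-fold.
Codon 4 CAU (His): third position 2-fold.
Codon 5 UGG (Trp): third position 1-fold.
Codon 6 UCG (Ser): third position 4-fold.
Codon 7 GAG (Glu): third position 2-fold.
Four-fold degenerate third positions: 2.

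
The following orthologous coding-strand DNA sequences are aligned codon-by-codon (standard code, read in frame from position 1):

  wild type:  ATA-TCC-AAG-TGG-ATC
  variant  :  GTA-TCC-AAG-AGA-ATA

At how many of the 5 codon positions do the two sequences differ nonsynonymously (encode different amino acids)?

Codon 1: ATA Ile / GTA Val — nonsynonymous.
Codon 2: TCC Ser / TCC Ser — identical.
Codon 3: AAG Lys / AAG Lys — identical.
Codon 4: TGG Trp / AGA Arg — nonsynonymous.
Codon 5: ATC Ile / ATA Ile — synonymous.
Nonsynonymous differences: 2.

2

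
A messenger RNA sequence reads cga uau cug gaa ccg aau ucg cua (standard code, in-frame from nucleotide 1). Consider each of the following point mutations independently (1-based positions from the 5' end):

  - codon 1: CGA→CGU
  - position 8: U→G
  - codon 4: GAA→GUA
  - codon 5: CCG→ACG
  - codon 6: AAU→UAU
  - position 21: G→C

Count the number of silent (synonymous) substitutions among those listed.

2

Codon 1: CGA (Arg) → CGU (Arg) — synonymous.
Codon 3: CUG (Leu) → CGG (Arg) — missense.
Codon 4: GAA (Glu) → GUA (Val) — missense.
Codon 5: CCG (Pro) → ACG (Thr) — missense.
Codon 6: AAU (Asn) → UAU (Tyr) — missense.
Codon 7: UCG (Ser) → UCC (Ser) — synonymous.
Synonymous: 2 of 6.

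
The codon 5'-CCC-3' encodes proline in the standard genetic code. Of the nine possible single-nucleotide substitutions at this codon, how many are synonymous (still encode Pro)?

Position 1: none → 0 synonymous.
Position 2: none → 0 synonymous.
Position 3: CCU, CCA, CCG → 3 synonymous.
Total: 0 + 0 + 3 = 3.

3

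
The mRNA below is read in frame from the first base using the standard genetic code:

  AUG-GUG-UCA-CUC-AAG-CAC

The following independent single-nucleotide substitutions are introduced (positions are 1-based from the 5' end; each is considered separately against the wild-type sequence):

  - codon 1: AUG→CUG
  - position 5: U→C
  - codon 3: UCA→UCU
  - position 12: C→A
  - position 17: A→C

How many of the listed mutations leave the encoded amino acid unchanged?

2

Codon 1: AUG (Met) → CUG (Leu) — missense.
Codon 2: GUG (Val) → GCG (Ala) — missense.
Codon 3: UCA (Ser) → UCU (Ser) — synonymous.
Codon 4: CUC (Leu) → CUA (Leu) — synonymous.
Codon 6: CAC (His) → CCC (Pro) — missense.
Synonymous: 2 of 5.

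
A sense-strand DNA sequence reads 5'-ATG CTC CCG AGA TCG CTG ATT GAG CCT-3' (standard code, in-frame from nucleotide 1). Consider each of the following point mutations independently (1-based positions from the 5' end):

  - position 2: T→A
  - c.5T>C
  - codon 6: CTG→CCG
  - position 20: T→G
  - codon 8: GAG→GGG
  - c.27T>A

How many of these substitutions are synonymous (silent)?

Codon 1: ATG (Met) → AAG (Lys) — missense.
Codon 2: CTC (Leu) → CCC (Pro) — missense.
Codon 6: CTG (Leu) → CCG (Pro) — missense.
Codon 7: ATT (Ile) → AGT (Ser) — missense.
Codon 8: GAG (Glu) → GGG (Gly) — missense.
Codon 9: CCT (Pro) → CCA (Pro) — synonymous.
Synonymous: 1 of 6.

1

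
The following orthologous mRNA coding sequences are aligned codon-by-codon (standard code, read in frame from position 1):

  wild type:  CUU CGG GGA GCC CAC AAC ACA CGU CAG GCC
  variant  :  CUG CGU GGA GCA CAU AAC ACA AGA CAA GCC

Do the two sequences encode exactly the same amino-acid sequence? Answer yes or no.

Codon 1: CUU Leu / CUG Leu — synonymous.
Codon 2: CGG Arg / CGU Arg — synonymous.
Codon 3: GGA Gly / GGA Gly — identical.
Codon 4: GCC Ala / GCA Ala — synonymous.
Codon 5: CAC His / CAU His — synonymous.
Codon 6: AAC Asn / AAC Asn — identical.
Codon 7: ACA Thr / ACA Thr — identical.
Codon 8: CGU Arg / AGA Arg — synonymous.
Codon 9: CAG Gln / CAA Gln — synonymous.
Codon 10: GCC Ala / GCC Ala — identical.
Nonsynonymous differences: 0 → same protein.

yes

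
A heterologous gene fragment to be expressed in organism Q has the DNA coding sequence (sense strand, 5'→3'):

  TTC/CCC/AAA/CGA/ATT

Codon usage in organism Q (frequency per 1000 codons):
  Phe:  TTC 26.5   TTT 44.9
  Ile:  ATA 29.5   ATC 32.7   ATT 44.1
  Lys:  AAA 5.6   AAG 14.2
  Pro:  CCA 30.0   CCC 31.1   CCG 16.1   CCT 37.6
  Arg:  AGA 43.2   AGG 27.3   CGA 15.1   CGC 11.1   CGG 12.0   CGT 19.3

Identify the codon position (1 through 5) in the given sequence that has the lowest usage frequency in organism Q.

3

Codon 1 TTC (Phe): 26.5 per 1000.
Codon 2 CCC (Pro): 31.1 per 1000.
Codon 3 AAA (Lys): 5.6 per 1000.
Codon 4 CGA (Arg): 15.1 per 1000.
Codon 5 ATT (Ile): 44.1 per 1000.
Lowest frequency is 5.6 at codon 3.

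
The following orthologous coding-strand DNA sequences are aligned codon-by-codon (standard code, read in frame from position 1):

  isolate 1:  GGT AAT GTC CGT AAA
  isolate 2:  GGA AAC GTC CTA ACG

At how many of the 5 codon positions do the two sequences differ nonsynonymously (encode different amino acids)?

2

Codon 1: GGT Gly / GGA Gly — synonymous.
Codon 2: AAT Asn / AAC Asn — synonymous.
Codon 3: GTC Val / GTC Val — identical.
Codon 4: CGT Arg / CTA Leu — nonsynonymous.
Codon 5: AAA Lys / ACG Thr — nonsynonymous.
Nonsynonymous differences: 2.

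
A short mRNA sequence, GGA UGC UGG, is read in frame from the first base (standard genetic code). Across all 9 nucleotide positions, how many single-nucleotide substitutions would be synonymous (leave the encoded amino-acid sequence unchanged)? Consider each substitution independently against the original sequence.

4

Codon 1 (GGA, Gly): 3 synonymous substitutions.
Codon 2 (UGC, Cys): 1 synonymous substitution.
Codon 3 (UGG, Trp): 0 synonymous substitutions.
Total: 3 + 1 + 0 = 4.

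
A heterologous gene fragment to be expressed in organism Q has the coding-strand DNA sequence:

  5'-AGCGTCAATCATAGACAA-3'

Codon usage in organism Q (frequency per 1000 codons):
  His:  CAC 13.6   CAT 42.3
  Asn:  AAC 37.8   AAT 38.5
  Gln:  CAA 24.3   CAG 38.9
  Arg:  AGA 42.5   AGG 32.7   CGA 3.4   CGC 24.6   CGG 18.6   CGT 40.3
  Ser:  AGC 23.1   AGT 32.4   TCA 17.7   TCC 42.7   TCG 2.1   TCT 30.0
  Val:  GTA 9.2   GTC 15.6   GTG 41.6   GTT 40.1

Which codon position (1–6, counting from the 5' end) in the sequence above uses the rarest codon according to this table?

Codon 1 AGC (Ser): 23.1 per 1000.
Codon 2 GTC (Val): 15.6 per 1000.
Codon 3 AAT (Asn): 38.5 per 1000.
Codon 4 CAT (His): 42.3 per 1000.
Codon 5 AGA (Arg): 42.5 per 1000.
Codon 6 CAA (Gln): 24.3 per 1000.
Lowest frequency is 15.6 at codon 2.

2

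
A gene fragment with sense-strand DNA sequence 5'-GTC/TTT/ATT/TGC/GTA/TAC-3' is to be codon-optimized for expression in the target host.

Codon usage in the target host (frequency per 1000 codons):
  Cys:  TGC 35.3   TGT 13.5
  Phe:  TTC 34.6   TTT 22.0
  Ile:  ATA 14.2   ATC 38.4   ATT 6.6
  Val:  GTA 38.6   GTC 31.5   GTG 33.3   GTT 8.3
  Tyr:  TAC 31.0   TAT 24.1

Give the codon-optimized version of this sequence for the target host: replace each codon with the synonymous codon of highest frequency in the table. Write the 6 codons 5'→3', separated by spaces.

Codon 1 (Val): best is GTA at 38.6.
Codon 2 (Phe): best is TTC at 34.6.
Codon 3 (Ile): best is ATC at 38.4.
Codon 4 (Cys): best is TGC at 35.3.
Codon 5 (Val): best is GTA at 38.6.
Codon 6 (Tyr): best is TAC at 31.0.

GTA TTC ATC TGC GTA TAC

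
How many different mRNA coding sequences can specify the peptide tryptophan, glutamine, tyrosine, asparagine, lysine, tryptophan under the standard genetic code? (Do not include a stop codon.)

16

Trp: 1 codon.
Gln: 2 codons.
Tyr: 2 codons.
Asn: 2 codons.
Lys: 2 codons.
Trp: 1 codon.
1 × 2 × 2 × 2 × 2 × 1 = 16.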